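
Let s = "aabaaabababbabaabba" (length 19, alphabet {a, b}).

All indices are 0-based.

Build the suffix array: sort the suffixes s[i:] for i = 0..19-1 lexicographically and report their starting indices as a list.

[18, 3, 0, 4, 14, 1, 12, 5, 7, 15, 9, 17, 2, 13, 11, 6, 8, 16, 10]

rank→(start, suffix):
  0 → (18, 'a')
  1 → (3, 'aaabababbabaabba')
  2 → (0, 'aabaaabababbabaabba')
  3 → (4, 'aabababbabaabba')
  4 → (14, 'aabba')
  5 → (1, 'abaaabababbabaabba')
  6 → (12, 'abaabba')
  7 → (5, 'abababbabaabba')
  8 → (7, 'ababbabaabba')
  9 → (15, 'abba')
  10 → (9, 'abbabaabba')
  11 → (17, 'ba')
  12 → (2, 'baaabababbabaabba')
  13 → (13, 'baabba')
  14 → (11, 'babaabba')
  15 → (6, 'bababbabaabba')
  16 → (8, 'babbabaabba')
  17 → (16, 'bba')
  18 → (10, 'bbabaabba')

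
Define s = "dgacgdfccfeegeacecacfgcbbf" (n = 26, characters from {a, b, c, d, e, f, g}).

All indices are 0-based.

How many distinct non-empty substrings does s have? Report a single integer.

329

sorted suffixes:
  #0 SA[0]=14  'acecacfgcbbf'
  #1 SA[1]=18  'acfgcbbf'
  #2 SA[2]=2  'acgdfccfeegeacecacfgcbbf'
  #3 SA[3]=23  'bbf'
  #4 SA[4]=24  'bf'
  #5 SA[5]=17  'cacfgcbbf'
  #6 SA[6]=22  'cbbf'
  #7 SA[7]=7  'ccfeegeacecacfgcbbf'
  #8 SA[8]=15  'cecacfgcbbf'
  #9 SA[9]=8  'cfeegeacecacfgcbbf'
  #10 SA[10]=19  'cfgcbbf'
  #11 SA[11]=3  'cgdfccfeegeacecacfgcbbf'
  #12 SA[12]=5  'dfccfeegeacecacfgcbbf'
  #13 SA[13]=0  'dgacgdfccfeegeacecacfgcbbf'
  #14 SA[14]=13  'eacecacfgcbbf'
  #15 SA[15]=16  'ecacfgcbbf'
  #16 SA[16]=10  'eegeacecacfgcbbf'
  #17 SA[17]=11  'egeacecacfgcbbf'
  #18 SA[18]=25  'f'
  #19 SA[19]=6  'fccfeegeacecacfgcbbf'
  #20 SA[20]=9  'feegeacecacfgcbbf'
  #21 SA[21]=20  'fgcbbf'
  #22 SA[22]=1  'gacgdfccfeegeacecacfgcbbf'
  #23 SA[23]=21  'gcbbf'
  #24 SA[24]=4  'gdfccfeegeacecacfgcbbf'
  #25 SA[25]=12  'geacecacfgcbbf'

SA = [14, 18, 2, 23, 24, 17, 22, 7, 15, 8, 19, 3, 5, 0, 13, 16, 10, 11, 25, 6, 9, 20, 1, 21, 4, 12]
rank  pair      lcp
   1  s[14:],s[18:]  2  'ac'
   2  s[18:],s[2:]  2  'ac'
   3  s[2:],s[23:]  0  ''
   4  s[23:],s[24:]  1  'b'
   5  s[24:],s[17:]  0  ''
   6  s[17:],s[22:]  1  'c'
   7  s[22:],s[7:]  1  'c'
   8  s[7:],s[15:]  1  'c'
   9  s[15:],s[8:]  1  'c'
  10  s[8:],s[19:]  2  'cf'
  11  s[19:],s[3:]  1  'c'
  12  s[3:],s[5:]  0  ''
  13  s[5:],s[0:]  1  'd'
  14  s[0:],s[13:]  0  ''
  15  s[13:],s[16:]  1  'e'
  16  s[16:],s[10:]  1  'e'
  17  s[10:],s[11:]  1  'e'
  18  s[11:],s[25:]  0  ''
  19  s[25:],s[6:]  1  'f'
  20  s[6:],s[9:]  1  'f'
  21  s[9:],s[20:]  1  'f'
  22  s[20:],s[1:]  0  ''
  23  s[1:],s[21:]  1  'g'
  24  s[21:],s[4:]  1  'g'
  25  s[4:],s[12:]  1  'g'

n(n+1)/2 = 26·27/2 = 351
Σ LCP = 0 + 2 + 2 + 0 + 1 + 0 + 1 + 1 + 1 + 1 + 2 + 1 + 0 + 1 + 0 + 1 + 1 + 1 + 0 + 1 + 1 + 1 + 0 + 1 + 1 + 1 = 22
distinct = 351 − 22 = 329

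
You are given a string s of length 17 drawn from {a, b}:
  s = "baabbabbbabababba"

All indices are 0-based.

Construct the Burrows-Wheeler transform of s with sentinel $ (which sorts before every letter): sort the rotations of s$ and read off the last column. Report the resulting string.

abbbbbabb$baababaa

rank  rotation            last
    0  $baabbabbbabababba  a
    1  a$baabbabbbabababb  b
    2  aabbabbbabababba$b  b
    3  abababba$baabbabbb  b
    4  ababba$baabbabbbab  b
    5  abba$baabbabbbabab  b
    6  abbabbbabababba$ba  a
    7  abbbabababba$baabb  b
    8  ba$baabbabbbababab  b
    9  baabbabbbabababba$  $
   10  babababba$baabbabb  b
   11  bababba$baabbabbba  a
   12  babba$baabbabbbaba  a
   13  babbbabababba$baab  b
   14  bba$baabbabbbababa  a
   15  bbabababba$baabbab  b
   16  bbabbbabababba$baa  a
   17  bbbabababba$baabba  a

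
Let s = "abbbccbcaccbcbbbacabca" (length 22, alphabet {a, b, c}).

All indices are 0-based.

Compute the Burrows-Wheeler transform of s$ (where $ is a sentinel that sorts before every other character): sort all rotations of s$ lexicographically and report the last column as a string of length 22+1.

ac$cbcbbcabaccbbabbccba

rank  rotation                 last
    0  $abbbccbcaccbcbbbacabca  a
    1  a$abbbccbcaccbcbbbacabc  c
    2  abbbccbcaccbcbbbacabca$  $
    3  abca$abbbccbcaccbcbbbac  c
    4  acabca$abbbccbcaccbcbbb  b
    5  accbcbbbacabca$abbbccbc  c
    6  bacabca$abbbccbcaccbcbb  b
    7  bbacabca$abbbccbcaccbcb  b
    8  bbbacabca$abbbccbcaccbc  c
    9  bbbccbcaccbcbbbacabca$a  a
   10  bbccbcaccbcbbbacabca$ab  b
   11  bca$abbbccbcaccbcbbbaca  a
   12  bcaccbcbbbacabca$abbbcc  c
   13  bcbbbacabca$abbbccbcacc  c
   14  bccbcaccbcbbbacabca$abb  b
   15  ca$abbbccbcaccbcbbbacab  b
   16  cabca$abbbccbcaccbcbbba  a
   17  caccbcbbbacabca$abbbccb  b
   18  cbbbacabca$abbbccbcaccb  b
   19  cbcaccbcbbbacabca$abbbc  c
   20  cbcbbbacabca$abbbccbcac  c
   21  ccbcaccbcbbbacabca$abbb  b
   22  ccbcbbbacabca$abbbccbca  a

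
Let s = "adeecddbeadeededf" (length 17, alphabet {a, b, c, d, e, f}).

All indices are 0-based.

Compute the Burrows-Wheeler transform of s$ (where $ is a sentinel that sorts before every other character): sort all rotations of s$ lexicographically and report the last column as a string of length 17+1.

rank  rotation            last
    0  $adeecddbeadeededf  f
    1  adeecddbeadeededf$  $
    2  adeededf$adeecddbe  e
    3  beadeededf$adeecdd  d
    4  cddbeadeededf$adee  e
    5  dbeadeededf$adeecd  d
    6  ddbeadeededf$adeec  c
    7  dedf$adeecddbeadee  e
    8  deecddbeadeededf$a  a
    9  deededf$adeecddbea  a
   10  df$adeecddbeadeede  e
   11  eadeededf$adeecddb  b
   12  ecddbeadeededf$ade  e
   13  ededf$adeecddbeade  e
   14  edf$adeecddbeadeed  d
   15  eecddbeadeededf$ad  d
   16  eededf$adeecddbead  d
   17  f$adeecddbeadeeded  d

f$ededceaaebeedddd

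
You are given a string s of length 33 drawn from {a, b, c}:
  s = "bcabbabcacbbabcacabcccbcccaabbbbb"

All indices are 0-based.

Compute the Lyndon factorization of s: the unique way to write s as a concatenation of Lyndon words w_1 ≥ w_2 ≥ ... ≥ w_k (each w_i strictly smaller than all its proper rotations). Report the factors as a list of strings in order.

emit factor 1: 'bc' (i=0, period=2)
emit factor 2: 'abbabcacbbabcacabcccbccc' (i=2, period=24)
emit factor 3: 'aabbbbb' (i=26, period=7)

["bc", "abbabcacbbabcacabcccbccc", "aabbbbb"]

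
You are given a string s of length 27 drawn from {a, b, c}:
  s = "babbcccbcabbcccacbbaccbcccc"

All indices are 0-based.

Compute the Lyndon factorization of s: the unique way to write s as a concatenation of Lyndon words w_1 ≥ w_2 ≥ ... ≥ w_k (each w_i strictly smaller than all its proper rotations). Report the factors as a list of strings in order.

["b", "abbcccbc", "abbcccacbbaccbcccc"]

emit factor 1: 'b' (i=0, period=1)
emit factor 2: 'abbcccbc' (i=1, period=8)
emit factor 3: 'abbcccacbbaccbcccc' (i=9, period=18)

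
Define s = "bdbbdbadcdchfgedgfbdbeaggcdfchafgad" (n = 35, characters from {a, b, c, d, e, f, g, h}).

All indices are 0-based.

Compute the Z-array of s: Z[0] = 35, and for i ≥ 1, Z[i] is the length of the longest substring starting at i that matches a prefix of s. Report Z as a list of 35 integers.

[35, 0, 1, 3, 0, 1, 0, 0, 0, 0, 0, 0, 0, 0, 0, 0, 0, 0, 3, 0, 1, 0, 0, 0, 0, 0, 0, 0, 0, 0, 0, 0, 0, 0, 0]

Z[0]=35
i=1: outside box; Z[1]=0
i=2: outside box; Z[2]=1 grow→box=[2,3)
i=3: outside box; Z[3]=3 grow→box=[3,6)
i=4: min(r-i=2, Z[1]=0)=0; Z[4]=0
i=5: min(r-i=1, Z[2]=1)=1; Z[5]=1
i=6: outside box; Z[6]=0
i=7: outside box; Z[7]=0
i=8: outside box; Z[8]=0
i=9: outside box; Z[9]=0
i=10: outside box; Z[10]=0
i=11: outside box; Z[11]=0
i=12: outside box; Z[12]=0
i=13: outside box; Z[13]=0
i=14: outside box; Z[14]=0
i=15: outside box; Z[15]=0
i=16: outside box; Z[16]=0
i=17: outside box; Z[17]=0
i=18: outside box; Z[18]=3 grow→box=[18,21)
i=19: min(r-i=2, Z[1]=0)=0; Z[19]=0
i=20: min(r-i=1, Z[2]=1)=1; Z[20]=1
i=21: outside box; Z[21]=0
i=22: outside box; Z[22]=0
i=23: outside box; Z[23]=0
i=24: outside box; Z[24]=0
i=25: outside box; Z[25]=0
i=26: outside box; Z[26]=0
i=27: outside box; Z[27]=0
i=28: outside box; Z[28]=0
i=29: outside box; Z[29]=0
i=30: outside box; Z[30]=0
i=31: outside box; Z[31]=0
i=32: outside box; Z[32]=0
i=33: outside box; Z[33]=0
i=34: outside box; Z[34]=0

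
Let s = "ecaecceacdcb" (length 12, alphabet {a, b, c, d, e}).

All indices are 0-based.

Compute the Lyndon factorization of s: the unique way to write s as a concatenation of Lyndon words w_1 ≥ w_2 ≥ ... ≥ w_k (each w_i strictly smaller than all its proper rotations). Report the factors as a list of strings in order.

["e", "c", "aecce", "acdcb"]

emit factor 1: 'e' (i=0, period=1)
emit factor 2: 'c' (i=1, period=1)
emit factor 3: 'aecce' (i=2, period=5)
emit factor 4: 'acdcb' (i=7, period=5)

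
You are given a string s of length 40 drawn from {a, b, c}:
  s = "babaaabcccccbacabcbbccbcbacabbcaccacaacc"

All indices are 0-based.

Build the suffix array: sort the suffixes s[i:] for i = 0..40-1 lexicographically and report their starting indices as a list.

[3, 4, 36, 1, 27, 15, 5, 34, 25, 13, 37, 31, 2, 0, 24, 12, 28, 18, 29, 22, 16, 19, 6, 39, 35, 26, 14, 33, 30, 23, 11, 17, 21, 38, 32, 10, 20, 9, 8, 7]

rank | idx | suffix
   0 |   3 | aaabcccccbacabcbbccbcbacabbcaccacaacc
   1 |   4 | aabcccccbacabcbbccbcbacabbcaccacaacc
   2 |  36 | aacc
   3 |   1 | abaaabcccccbacabcbbccbcbacabbcaccacaacc
   4 |  27 | abbcaccacaacc
   5 |  15 | abcbbccbcbacabbcaccacaacc
   6 |   5 | abcccccbacabcbbccbcbacabbcaccacaacc
   7 |  34 | acaacc
   8 |  25 | acabbcaccacaacc
   9 |  13 | acabcbbccbcbacabbcaccacaacc
  10 |  37 | acc
  11 |  31 | accacaacc
  12 |   2 | baaabcccccbacabcbbccbcbacabbcaccacaacc
  13 |   0 | babaaabcccccbacabcbbccbcbacabbcaccacaacc
  14 |  24 | bacabbcaccacaacc
  15 |  12 | bacabcbbccbcbacabbcaccacaacc
  16 |  28 | bbcaccacaacc
  17 |  18 | bbccbcbacabbcaccacaacc
  18 |  29 | bcaccacaacc
  19 |  22 | bcbacabbcaccacaacc
  20 |  16 | bcbbccbcbacabbcaccacaacc
  21 |  19 | bccbcbacabbcaccacaacc
  22 |   6 | bcccccbacabcbbccbcbacabbcaccacaacc
  23 |  39 | c
  24 |  35 | caacc
  25 |  26 | cabbcaccacaacc
  26 |  14 | cabcbbccbcbacabbcaccacaacc
  27 |  33 | cacaacc
  28 |  30 | caccacaacc
  29 |  23 | cbacabbcaccacaacc
  30 |  11 | cbacabcbbccbcbacabbcaccacaacc
  31 |  17 | cbbccbcbacabbcaccacaacc
  32 |  21 | cbcbacabbcaccacaacc
  33 |  38 | cc
  34 |  32 | ccacaacc
  35 |  10 | ccbacabcbbccbcbacabbcaccacaacc
  36 |  20 | ccbcbacabbcaccacaacc
  37 |   9 | cccbacabcbbccbcbacabbcaccacaacc
  38 |   8 | ccccbacabcbbccbcbacabbcaccacaacc
  39 |   7 | cccccbacabcbbccbcbacabbcaccacaacc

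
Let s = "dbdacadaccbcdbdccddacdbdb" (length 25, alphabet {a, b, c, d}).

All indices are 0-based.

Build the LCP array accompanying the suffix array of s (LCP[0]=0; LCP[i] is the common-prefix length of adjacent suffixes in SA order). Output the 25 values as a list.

rank→(start, suffix):
  0 → (3, 'acadaccbcdbdccddacdbdb')
  1 → (7, 'accbcdbdccddacdbdb')
  2 → (19, 'acdbdb')
  3 → (5, 'adaccbcdbdccddacdbdb')
  4 → (24, 'b')
  5 → (10, 'bcdbdccddacdbdb')
  6 → (1, 'bdacadaccbcdbdccddacdbdb')
  7 → (22, 'bdb')
  8 → (13, 'bdccddacdbdb')
  9 → (4, 'cadaccbcdbdccddacdbdb')
  10 → (9, 'cbcdbdccddacdbdb')
  11 → (8, 'ccbcdbdccddacdbdb')
  12 → (15, 'ccddacdbdb')
  13 → (20, 'cdbdb')
  14 → (11, 'cdbdccddacdbdb')
  15 → (16, 'cddacdbdb')
  16 → (2, 'dacadaccbcdbdccddacdbdb')
  17 → (6, 'daccbcdbdccddacdbdb')
  18 → (18, 'dacdbdb')
  19 → (23, 'db')
  20 → (0, 'dbdacadaccbcdbdccddacdbdb')
  21 → (21, 'dbdb')
  22 → (12, 'dbdccddacdbdb')
  23 → (14, 'dccddacdbdb')
  24 → (17, 'ddacdbdb')

SA = [3, 7, 19, 5, 24, 10, 1, 22, 13, 4, 9, 8, 15, 20, 11, 16, 2, 6, 18, 23, 0, 21, 12, 14, 17]
[i] adj suffixes → lcp
  [1] 3/7 → 2 ('ac')
  [2] 7/19 → 2 ('ac')
  [3] 19/5 → 1 ('a')
  [4] 5/24 → 0 ('')
  [5] 24/10 → 1 ('b')
  [6] 10/1 → 1 ('b')
  [7] 1/22 → 2 ('bd')
  [8] 22/13 → 2 ('bd')
  [9] 13/4 → 0 ('')
  [10] 4/9 → 1 ('c')
  [11] 9/8 → 1 ('c')
  [12] 8/15 → 2 ('cc')
  [13] 15/20 → 1 ('c')
  [14] 20/11 → 4 ('cdbd')
  [15] 11/16 → 2 ('cd')
  [16] 16/2 → 0 ('')
  [17] 2/6 → 3 ('dac')
  [18] 6/18 → 3 ('dac')
  [19] 18/23 → 1 ('d')
  [20] 23/0 → 2 ('db')
  [21] 0/21 → 3 ('dbd')
  [22] 21/12 → 3 ('dbd')
  [23] 12/14 → 1 ('d')
  [24] 14/17 → 1 ('d')

[0, 2, 2, 1, 0, 1, 1, 2, 2, 0, 1, 1, 2, 1, 4, 2, 0, 3, 3, 1, 2, 3, 3, 1, 1]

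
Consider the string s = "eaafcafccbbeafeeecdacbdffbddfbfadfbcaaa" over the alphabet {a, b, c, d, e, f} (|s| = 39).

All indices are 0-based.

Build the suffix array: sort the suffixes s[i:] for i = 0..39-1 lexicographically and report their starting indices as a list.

sorted suffixes:
  #0 SA[0]=38  'a'
  #1 SA[1]=37  'aa'
  #2 SA[2]=36  'aaa'
  #3 SA[3]=1  'aafcafccbbeafeeecdacbdffbddfbfadfbcaaa'
  #4 SA[4]=19  'acbdffbddfbfadfbcaaa'
  #5 SA[5]=31  'adfbcaaa'
  #6 SA[6]=2  'afcafccbbeafeeecdacbdffbddfbfadfbcaaa'
  #7 SA[7]=5  'afccbbeafeeecdacbdffbddfbfadfbcaaa'
  #8 SA[8]=12  'afeeecdacbdffbddfbfadfbcaaa'
  #9 SA[9]=9  'bbeafeeecdacbdffbddfbfadfbcaaa'
  #10 SA[10]=34  'bcaaa'
  #11 SA[11]=25  'bddfbfadfbcaaa'
  #12 SA[12]=21  'bdffbddfbfadfbcaaa'
  #13 SA[13]=10  'beafeeecdacbdffbddfbfadfbcaaa'
  #14 SA[14]=29  'bfadfbcaaa'
  #15 SA[15]=35  'caaa'
  #16 SA[16]=4  'cafccbbeafeeecdacbdffbddfbfadfbcaaa'
  #17 SA[17]=8  'cbbeafeeecdacbdffbddfbfadfbcaaa'
  #18 SA[18]=20  'cbdffbddfbfadfbcaaa'
  #19 SA[19]=7  'ccbbeafeeecdacbdffbddfbfadfbcaaa'
  #20 SA[20]=17  'cdacbdffbddfbfadfbcaaa'
  #21 SA[21]=18  'dacbdffbddfbfadfbcaaa'
  #22 SA[22]=26  'ddfbfadfbcaaa'
  #23 SA[23]=32  'dfbcaaa'
  #24 SA[24]=27  'dfbfadfbcaaa'
  #25 SA[25]=22  'dffbddfbfadfbcaaa'
  #26 SA[26]=0  'eaafcafccbbeafeeecdacbdffbddfbfadfbcaaa'
  #27 SA[27]=11  'eafeeecdacbdffbddfbfadfbcaaa'
  #28 SA[28]=16  'ecdacbdffbddfbfadfbcaaa'
  #29 SA[29]=15  'eecdacbdffbddfbfadfbcaaa'
  #30 SA[30]=14  'eeecdacbdffbddfbfadfbcaaa'
  #31 SA[31]=30  'fadfbcaaa'
  #32 SA[32]=33  'fbcaaa'
  #33 SA[33]=24  'fbddfbfadfbcaaa'
  #34 SA[34]=28  'fbfadfbcaaa'
  #35 SA[35]=3  'fcafccbbeafeeecdacbdffbddfbfadfbcaaa'
  #36 SA[36]=6  'fccbbeafeeecdacbdffbddfbfadfbcaaa'
  #37 SA[37]=13  'feeecdacbdffbddfbfadfbcaaa'
  #38 SA[38]=23  'ffbddfbfadfbcaaa'

[38, 37, 36, 1, 19, 31, 2, 5, 12, 9, 34, 25, 21, 10, 29, 35, 4, 8, 20, 7, 17, 18, 26, 32, 27, 22, 0, 11, 16, 15, 14, 30, 33, 24, 28, 3, 6, 13, 23]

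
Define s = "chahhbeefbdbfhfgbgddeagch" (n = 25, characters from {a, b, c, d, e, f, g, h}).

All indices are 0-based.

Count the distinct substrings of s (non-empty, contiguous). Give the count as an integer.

307

sorted suffixes:
  #0 SA[0]=21  'agch'
  #1 SA[1]=2  'ahhbeefbdbfhfgbgddeagch'
  #2 SA[2]=9  'bdbfhfgbgddeagch'
  #3 SA[3]=5  'beefbdbfhfgbgddeagch'
  #4 SA[4]=11  'bfhfgbgddeagch'
  #5 SA[5]=16  'bgddeagch'
  #6 SA[6]=23  'ch'
  #7 SA[7]=0  'chahhbeefbdbfhfgbgddeagch'
  #8 SA[8]=10  'dbfhfgbgddeagch'
  #9 SA[9]=18  'ddeagch'
  #10 SA[10]=19  'deagch'
  #11 SA[11]=20  'eagch'
  #12 SA[12]=6  'eefbdbfhfgbgddeagch'
  #13 SA[13]=7  'efbdbfhfgbgddeagch'
  #14 SA[14]=8  'fbdbfhfgbgddeagch'
  #15 SA[15]=14  'fgbgddeagch'
  #16 SA[16]=12  'fhfgbgddeagch'
  #17 SA[17]=15  'gbgddeagch'
  #18 SA[18]=22  'gch'
  #19 SA[19]=17  'gddeagch'
  #20 SA[20]=24  'h'
  #21 SA[21]=1  'hahhbeefbdbfhfgbgddeagch'
  #22 SA[22]=4  'hbeefbdbfhfgbgddeagch'
  #23 SA[23]=13  'hfgbgddeagch'
  #24 SA[24]=3  'hhbeefbdbfhfgbgddeagch'

SA = [21, 2, 9, 5, 11, 16, 23, 0, 10, 18, 19, 20, 6, 7, 8, 14, 12, 15, 22, 17, 24, 1, 4, 13, 3]
[i] adj suffixes → lcp
  [1] 21/2 → 1 ('a')
  [2] 2/9 → 0 ('')
  [3] 9/5 → 1 ('b')
  [4] 5/11 → 1 ('b')
  [5] 11/16 → 1 ('b')
  [6] 16/23 → 0 ('')
  [7] 23/0 → 2 ('ch')
  [8] 0/10 → 0 ('')
  [9] 10/18 → 1 ('d')
  [10] 18/19 → 1 ('d')
  [11] 19/20 → 0 ('')
  [12] 20/6 → 1 ('e')
  [13] 6/7 → 1 ('e')
  [14] 7/8 → 0 ('')
  [15] 8/14 → 1 ('f')
  [16] 14/12 → 1 ('f')
  [17] 12/15 → 0 ('')
  [18] 15/22 → 1 ('g')
  [19] 22/17 → 1 ('g')
  [20] 17/24 → 0 ('')
  [21] 24/1 → 1 ('h')
  [22] 1/4 → 1 ('h')
  [23] 4/13 → 1 ('h')
  [24] 13/3 → 1 ('h')

n(n+1)/2 = 25·26/2 = 325
Σ LCP = 0 + 1 + 0 + 1 + 1 + 1 + 0 + 2 + 0 + 1 + 1 + 0 + 1 + 1 + 0 + 1 + 1 + 0 + 1 + 1 + 0 + 1 + 1 + 1 + 1 = 18
distinct = 325 − 18 = 307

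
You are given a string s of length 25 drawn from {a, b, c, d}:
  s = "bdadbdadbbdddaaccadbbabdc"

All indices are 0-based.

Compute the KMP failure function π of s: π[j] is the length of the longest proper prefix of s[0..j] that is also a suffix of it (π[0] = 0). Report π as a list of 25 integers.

π[0] = 0
j=1 s[j]='d': π[1]=0 (border '')
j=2 s[j]='a': π[2]=0 (border '')
j=3 s[j]='d': π[3]=0 (border '')
j=4 s[j]='b': π[4]=1 (border 'b')
j=5 s[j]='d': π[5]=2 (border 'bd')
j=6 s[j]='a': π[6]=3 (border 'bda')
j=7 s[j]='d': π[7]=4 (border 'bdad')
j=8 s[j]='b': π[8]=5 (border 'bdadb')
j=9 s[j]='b': k: 5→1→0; π[9]=1 (border 'b')
j=10 s[j]='d': π[10]=2 (border 'bd')
j=11 s[j]='d': k: 2→0; π[11]=0 (border '')
j=12 s[j]='d': π[12]=0 (border '')
j=13 s[j]='a': π[13]=0 (border '')
j=14 s[j]='a': π[14]=0 (border '')
j=15 s[j]='c': π[15]=0 (border '')
j=16 s[j]='c': π[16]=0 (border '')
j=17 s[j]='a': π[17]=0 (border '')
j=18 s[j]='d': π[18]=0 (border '')
j=19 s[j]='b': π[19]=1 (border 'b')
j=20 s[j]='b': k: 1→0; π[20]=1 (border 'b')
j=21 s[j]='a': k: 1→0; π[21]=0 (border '')
j=22 s[j]='b': π[22]=1 (border 'b')
j=23 s[j]='d': π[23]=2 (border 'bd')
j=24 s[j]='c': k: 2→0; π[24]=0 (border '')

[0, 0, 0, 0, 1, 2, 3, 4, 5, 1, 2, 0, 0, 0, 0, 0, 0, 0, 0, 1, 1, 0, 1, 2, 0]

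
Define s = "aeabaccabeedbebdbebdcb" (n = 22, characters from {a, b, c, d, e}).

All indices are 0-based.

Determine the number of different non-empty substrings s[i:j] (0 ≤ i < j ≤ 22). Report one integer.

224

rank | idx | suffix
   0 |   2 | abaccabeedbebdbebdcb
   1 |   7 | abeedbebdbebdcb
   2 |   4 | accabeedbebdbebdcb
   3 |   0 | aeabaccabeedbebdbebdcb
   4 |  21 | b
   5 |   3 | baccabeedbebdbebdcb
   6 |  14 | bdbebdcb
   7 |  18 | bdcb
   8 |  12 | bebdbebdcb
   9 |  16 | bebdcb
  10 |   8 | beedbebdbebdcb
  11 |   6 | cabeedbebdbebdcb
  12 |  20 | cb
  13 |   5 | ccabeedbebdbebdcb
  14 |  11 | dbebdbebdcb
  15 |  15 | dbebdcb
  16 |  19 | dcb
  17 |   1 | eabaccabeedbebdbebdcb
  18 |  13 | ebdbebdcb
  19 |  17 | ebdcb
  20 |  10 | edbebdbebdcb
  21 |   9 | eedbebdbebdcb

SA = [2, 7, 4, 0, 21, 3, 14, 18, 12, 16, 8, 6, 20, 5, 11, 15, 19, 1, 13, 17, 10, 9]
rank  pair      lcp
   1  s[2:],s[7:]  2  'ab'
   2  s[7:],s[4:]  1  'a'
   3  s[4:],s[0:]  1  'a'
   4  s[0:],s[21:]  0  ''
   5  s[21:],s[3:]  1  'b'
   6  s[3:],s[14:]  1  'b'
   7  s[14:],s[18:]  2  'bd'
   8  s[18:],s[12:]  1  'b'
   9  s[12:],s[16:]  4  'bebd'
  10  s[16:],s[8:]  2  'be'
  11  s[8:],s[6:]  0  ''
  12  s[6:],s[20:]  1  'c'
  13  s[20:],s[5:]  1  'c'
  14  s[5:],s[11:]  0  ''
  15  s[11:],s[15:]  5  'dbebd'
  16  s[15:],s[19:]  1  'd'
  17  s[19:],s[1:]  0  ''
  18  s[1:],s[13:]  1  'e'
  19  s[13:],s[17:]  3  'ebd'
  20  s[17:],s[10:]  1  'e'
  21  s[10:],s[9:]  1  'e'

n(n+1)/2 = 22·23/2 = 253
Σ LCP = 0 + 2 + 1 + 1 + 0 + 1 + 1 + 2 + 1 + 4 + 2 + 0 + 1 + 1 + 0 + 5 + 1 + 0 + 1 + 3 + 1 + 1 = 29
distinct = 253 − 29 = 224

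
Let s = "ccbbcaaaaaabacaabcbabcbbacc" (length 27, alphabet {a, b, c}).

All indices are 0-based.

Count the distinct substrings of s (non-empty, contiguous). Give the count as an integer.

sorted suffixes:
  #0 SA[0]=5  'aaaaaabacaabcbabcbbacc'
  #1 SA[1]=6  'aaaaabacaabcbabcbbacc'
  #2 SA[2]=7  'aaaabacaabcbabcbbacc'
  #3 SA[3]=8  'aaabacaabcbabcbbacc'
  #4 SA[4]=9  'aabacaabcbabcbbacc'
  #5 SA[5]=14  'aabcbabcbbacc'
  #6 SA[6]=10  'abacaabcbabcbbacc'
  #7 SA[7]=15  'abcbabcbbacc'
  #8 SA[8]=19  'abcbbacc'
  #9 SA[9]=12  'acaabcbabcbbacc'
  #10 SA[10]=24  'acc'
  #11 SA[11]=18  'babcbbacc'
  #12 SA[12]=11  'bacaabcbabcbbacc'
  #13 SA[13]=23  'bacc'
  #14 SA[14]=22  'bbacc'
  #15 SA[15]=2  'bbcaaaaaabacaabcbabcbbacc'
  #16 SA[16]=3  'bcaaaaaabacaabcbabcbbacc'
  #17 SA[17]=16  'bcbabcbbacc'
  #18 SA[18]=20  'bcbbacc'
  #19 SA[19]=26  'c'
  #20 SA[20]=4  'caaaaaabacaabcbabcbbacc'
  #21 SA[21]=13  'caabcbabcbbacc'
  #22 SA[22]=17  'cbabcbbacc'
  #23 SA[23]=21  'cbbacc'
  #24 SA[24]=1  'cbbcaaaaaabacaabcbabcbbacc'
  #25 SA[25]=25  'cc'
  #26 SA[26]=0  'ccbbcaaaaaabacaabcbabcbbacc'

SA = [5, 6, 7, 8, 9, 14, 10, 15, 19, 12, 24, 18, 11, 23, 22, 2, 3, 16, 20, 26, 4, 13, 17, 21, 1, 25, 0]
rank  pair      lcp
   1  s[5:],s[6:]  5  'aaaaa'
   2  s[6:],s[7:]  4  'aaaa'
   3  s[7:],s[8:]  3  'aaa'
   4  s[8:],s[9:]  2  'aa'
   5  s[9:],s[14:]  3  'aab'
   6  s[14:],s[10:]  1  'a'
   7  s[10:],s[15:]  2  'ab'
   8  s[15:],s[19:]  4  'abcb'
   9  s[19:],s[12:]  1  'a'
  10  s[12:],s[24:]  2  'ac'
  11  s[24:],s[18:]  0  ''
  12  s[18:],s[11:]  2  'ba'
  13  s[11:],s[23:]  3  'bac'
  14  s[23:],s[22:]  1  'b'
  15  s[22:],s[2:]  2  'bb'
  16  s[2:],s[3:]  1  'b'
  17  s[3:],s[16:]  2  'bc'
  18  s[16:],s[20:]  3  'bcb'
  19  s[20:],s[26:]  0  ''
  20  s[26:],s[4:]  1  'c'
  21  s[4:],s[13:]  3  'caa'
  22  s[13:],s[17:]  1  'c'
  23  s[17:],s[21:]  2  'cb'
  24  s[21:],s[1:]  3  'cbb'
  25  s[1:],s[25:]  1  'c'
  26  s[25:],s[0:]  2  'cc'

n(n+1)/2 = 27·28/2 = 378
Σ LCP = 0 + 5 + 4 + 3 + 2 + 3 + 1 + 2 + 4 + 1 + 2 + 0 + 2 + 3 + 1 + 2 + 1 + 2 + 3 + 0 + 1 + 3 + 1 + 2 + 3 + 1 + 2 = 54
distinct = 378 − 54 = 324

324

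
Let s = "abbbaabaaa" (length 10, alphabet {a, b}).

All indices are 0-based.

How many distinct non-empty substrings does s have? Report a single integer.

rank | idx | suffix
   0 |   9 | a
   1 |   8 | aa
   2 |   7 | aaa
   3 |   4 | aabaaa
   4 |   5 | abaaa
   5 |   0 | abbbaabaaa
   6 |   6 | baaa
   7 |   3 | baabaaa
   8 |   2 | bbaabaaa
   9 |   1 | bbbaabaaa

SA = [9, 8, 7, 4, 5, 0, 6, 3, 2, 1]
i: (SA[i-1],SA[i]) lcp shared
  1: (9,8) 1 'a'
  2: (8,7) 2 'aa'
  3: (7,4) 2 'aa'
  4: (4,5) 1 'a'
  5: (5,0) 2 'ab'
  6: (0,6) 0 ''
  7: (6,3) 3 'baa'
  8: (3,2) 1 'b'
  9: (2,1) 2 'bb'

n(n+1)/2 = 10·11/2 = 55
Σ LCP = 0 + 1 + 2 + 2 + 1 + 2 + 0 + 3 + 1 + 2 = 14
distinct = 55 − 14 = 41

41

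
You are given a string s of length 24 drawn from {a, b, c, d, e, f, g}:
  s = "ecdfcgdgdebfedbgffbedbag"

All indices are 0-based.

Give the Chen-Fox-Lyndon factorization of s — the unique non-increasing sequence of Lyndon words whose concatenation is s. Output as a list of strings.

["e", "cdfcgdgde", "bfedbgff", "bed", "b", "ag"]

emit factor 1: 'e' (i=0, period=1)
emit factor 2: 'cdfcgdgde' (i=1, period=9)
emit factor 3: 'bfedbgff' (i=10, period=8)
emit factor 4: 'bed' (i=18, period=3)
emit factor 5: 'b' (i=21, period=1)
emit factor 6: 'ag' (i=22, period=2)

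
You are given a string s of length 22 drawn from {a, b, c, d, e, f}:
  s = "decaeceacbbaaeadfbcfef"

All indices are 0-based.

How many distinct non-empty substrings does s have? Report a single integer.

rank→(start, suffix):
  0 → (11, 'aaeadfbcfef')
  1 → (7, 'acbbaaeadfbcfef')
  2 → (14, 'adfbcfef')
  3 → (12, 'aeadfbcfef')
  4 → (3, 'aeceacbbaaeadfbcfef')
  5 → (10, 'baaeadfbcfef')
  6 → (9, 'bbaaeadfbcfef')
  7 → (17, 'bcfef')
  8 → (2, 'caeceacbbaaeadfbcfef')
  9 → (8, 'cbbaaeadfbcfef')
  10 → (5, 'ceacbbaaeadfbcfef')
  11 → (18, 'cfef')
  12 → (0, 'decaeceacbbaaeadfbcfef')
  13 → (15, 'dfbcfef')
  14 → (6, 'eacbbaaeadfbcfef')
  15 → (13, 'eadfbcfef')
  16 → (1, 'ecaeceacbbaaeadfbcfef')
  17 → (4, 'eceacbbaaeadfbcfef')
  18 → (20, 'ef')
  19 → (21, 'f')
  20 → (16, 'fbcfef')
  21 → (19, 'fef')

SA = [11, 7, 14, 12, 3, 10, 9, 17, 2, 8, 5, 18, 0, 15, 6, 13, 1, 4, 20, 21, 16, 19]
rank  pair      lcp
   1  s[11:],s[7:]  1  'a'
   2  s[7:],s[14:]  1  'a'
   3  s[14:],s[12:]  1  'a'
   4  s[12:],s[3:]  2  'ae'
   5  s[3:],s[10:]  0  ''
   6  s[10:],s[9:]  1  'b'
   7  s[9:],s[17:]  1  'b'
   8  s[17:],s[2:]  0  ''
   9  s[2:],s[8:]  1  'c'
  10  s[8:],s[5:]  1  'c'
  11  s[5:],s[18:]  1  'c'
  12  s[18:],s[0:]  0  ''
  13  s[0:],s[15:]  1  'd'
  14  s[15:],s[6:]  0  ''
  15  s[6:],s[13:]  2  'ea'
  16  s[13:],s[1:]  1  'e'
  17  s[1:],s[4:]  2  'ec'
  18  s[4:],s[20:]  1  'e'
  19  s[20:],s[21:]  0  ''
  20  s[21:],s[16:]  1  'f'
  21  s[16:],s[19:]  1  'f'

n(n+1)/2 = 22·23/2 = 253
Σ LCP = 0 + 1 + 1 + 1 + 2 + 0 + 1 + 1 + 0 + 1 + 1 + 1 + 0 + 1 + 0 + 2 + 1 + 2 + 1 + 0 + 1 + 1 = 19
distinct = 253 − 19 = 234

234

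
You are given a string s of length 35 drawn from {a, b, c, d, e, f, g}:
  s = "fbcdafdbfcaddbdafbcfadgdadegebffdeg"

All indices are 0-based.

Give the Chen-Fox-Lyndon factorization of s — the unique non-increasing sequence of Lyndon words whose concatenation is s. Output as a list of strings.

["f", "bcd", "afdbfc", "addbdafbcfadgdadegebffdeg"]

emit factor 1: 'f' (i=0, period=1)
emit factor 2: 'bcd' (i=1, period=3)
emit factor 3: 'afdbfc' (i=4, period=6)
emit factor 4: 'addbdafbcfadgdadegebffdeg' (i=10, period=25)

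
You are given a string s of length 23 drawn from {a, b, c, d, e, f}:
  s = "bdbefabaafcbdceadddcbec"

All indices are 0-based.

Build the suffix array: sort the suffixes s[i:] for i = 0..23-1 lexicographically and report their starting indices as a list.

[7, 5, 15, 8, 6, 0, 11, 20, 2, 22, 10, 19, 13, 1, 18, 12, 17, 16, 14, 21, 3, 4, 9]

sorted suffixes:
  #0 SA[0]=7  'aafcbdceadddcbec'
  #1 SA[1]=5  'abaafcbdceadddcbec'
  #2 SA[2]=15  'adddcbec'
  #3 SA[3]=8  'afcbdceadddcbec'
  #4 SA[4]=6  'baafcbdceadddcbec'
  #5 SA[5]=0  'bdbefabaafcbdceadddcbec'
  #6 SA[6]=11  'bdceadddcbec'
  #7 SA[7]=20  'bec'
  #8 SA[8]=2  'befabaafcbdceadddcbec'
  #9 SA[9]=22  'c'
  #10 SA[10]=10  'cbdceadddcbec'
  #11 SA[11]=19  'cbec'
  #12 SA[12]=13  'ceadddcbec'
  #13 SA[13]=1  'dbefabaafcbdceadddcbec'
  #14 SA[14]=18  'dcbec'
  #15 SA[15]=12  'dceadddcbec'
  #16 SA[16]=17  'ddcbec'
  #17 SA[17]=16  'dddcbec'
  #18 SA[18]=14  'eadddcbec'
  #19 SA[19]=21  'ec'
  #20 SA[20]=3  'efabaafcbdceadddcbec'
  #21 SA[21]=4  'fabaafcbdceadddcbec'
  #22 SA[22]=9  'fcbdceadddcbec'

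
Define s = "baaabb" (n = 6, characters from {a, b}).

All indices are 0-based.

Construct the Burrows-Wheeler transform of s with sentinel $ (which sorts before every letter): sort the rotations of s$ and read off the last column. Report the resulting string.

bbaab$a

rank  rotation last
    0  $baaabb  b
    1  aaabb$b  b
    2  aabb$ba  a
    3  abb$baa  a
    4  b$baaab  b
    5  baaabb$  $
    6  bb$baaa  a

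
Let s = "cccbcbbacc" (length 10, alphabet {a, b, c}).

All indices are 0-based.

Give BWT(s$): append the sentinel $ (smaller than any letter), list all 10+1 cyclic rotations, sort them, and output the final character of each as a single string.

cbbcccbcac$

rank  rotation     last
    0  $cccbcbbacc  c
    1  acc$cccbcbb  b
    2  bacc$cccbcb  b
    3  bbacc$cccbc  c
    4  bcbbacc$ccc  c
    5  c$cccbcbbac  c
    6  cbbacc$cccb  b
    7  cbcbbacc$cc  c
    8  cc$cccbcbba  a
    9  ccbcbbacc$c  c
   10  cccbcbbacc$  $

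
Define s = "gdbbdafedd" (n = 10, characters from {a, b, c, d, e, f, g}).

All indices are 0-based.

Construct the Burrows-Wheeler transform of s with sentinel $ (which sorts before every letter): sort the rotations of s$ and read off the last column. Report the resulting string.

rank  rotation     last
    0  $gdbbdafedd  d
    1  afedd$gdbbd  d
    2  bbdafedd$gd  d
    3  bdafedd$gdb  b
    4  d$gdbbdafed  d
    5  dafedd$gdbb  b
    6  dbbdafedd$g  g
    7  dd$gdbbdafe  e
    8  edd$gdbbdaf  f
    9  fedd$gdbbda  a
   10  gdbbdafedd$  $

dddbdbgefa$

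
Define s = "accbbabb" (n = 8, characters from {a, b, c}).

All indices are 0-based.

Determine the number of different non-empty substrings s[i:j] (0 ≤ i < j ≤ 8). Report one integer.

30

rank | idx | suffix
   0 |   5 | abb
   1 |   0 | accbbabb
   2 |   7 | b
   3 |   4 | babb
   4 |   6 | bb
   5 |   3 | bbabb
   6 |   2 | cbbabb
   7 |   1 | ccbbabb

SA = [5, 0, 7, 4, 6, 3, 2, 1]
i: (SA[i-1],SA[i]) lcp shared
  1: (5,0) 1 'a'
  2: (0,7) 0 ''
  3: (7,4) 1 'b'
  4: (4,6) 1 'b'
  5: (6,3) 2 'bb'
  6: (3,2) 0 ''
  7: (2,1) 1 'c'

n(n+1)/2 = 8·9/2 = 36
Σ LCP = 0 + 1 + 0 + 1 + 1 + 2 + 0 + 1 = 6
distinct = 36 − 6 = 30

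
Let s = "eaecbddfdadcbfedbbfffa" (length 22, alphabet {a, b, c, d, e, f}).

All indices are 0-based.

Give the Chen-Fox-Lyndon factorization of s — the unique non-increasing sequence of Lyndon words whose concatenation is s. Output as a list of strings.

emit factor 1: 'e' (i=0, period=1)
emit factor 2: 'aecbddfd' (i=1, period=8)
emit factor 3: 'adcbfedbbfff' (i=9, period=12)
emit factor 4: 'a' (i=21, period=1)

["e", "aecbddfd", "adcbfedbbfff", "a"]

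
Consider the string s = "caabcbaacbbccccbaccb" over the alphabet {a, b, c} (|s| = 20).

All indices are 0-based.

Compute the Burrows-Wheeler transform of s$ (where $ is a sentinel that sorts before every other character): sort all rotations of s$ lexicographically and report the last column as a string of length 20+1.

rank  rotation               last
    0  $caabcbaacbbccccbaccb  b
    1  aabcbaacbbccccbaccb$c  c
    2  aacbbccccbaccb$caabcb  b
    3  abcbaacbbccccbaccb$ca  a
    4  acbbccccbaccb$caabcba  a
    5  accb$caabcbaacbbccccb  b
    6  b$caabcbaacbbccccbacc  c
    7  baacbbccccbaccb$caabc  c
    8  baccb$caabcbaacbbcccc  c
    9  bbccccbaccb$caabcbaac  c
   10  bcbaacbbccccbaccb$caa  a
   11  bccccbaccb$caabcbaacb  b
   12  caabcbaacbbccccbaccb$  $
   13  cb$caabcbaacbbccccbac  c
   14  cbaacbbccccbaccb$caab  b
   15  cbaccb$caabcbaacbbccc  c
   16  cbbccccbaccb$caabcbaa  a
   17  ccb$caabcbaacbbccccba  a
   18  ccbaccb$caabcbaacbbcc  c
   19  cccbaccb$caabcbaacbbc  c
   20  ccccbaccb$caabcbaacbb  b

bcbaabccccab$cbcaaccb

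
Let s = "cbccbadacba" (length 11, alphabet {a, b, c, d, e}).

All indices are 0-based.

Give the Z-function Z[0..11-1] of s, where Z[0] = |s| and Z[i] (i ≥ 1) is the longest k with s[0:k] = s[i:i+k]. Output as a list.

[11, 0, 1, 2, 0, 0, 0, 0, 2, 0, 0]

Z[0]=11
i=1: fresh scan; Z[1]=0
i=2: fresh scan; Z[2]=1 grow→box=[2,3)
i=3: fresh scan; Z[3]=2 grow→box=[3,5)
i=4: min(r-i=1, Z[1]=0)=0; Z[4]=0
i=5: fresh scan; Z[5]=0
i=6: fresh scan; Z[6]=0
i=7: fresh scan; Z[7]=0
i=8: fresh scan; Z[8]=2 grow→box=[8,10)
i=9: min(r-i=1, Z[1]=0)=0; Z[9]=0
i=10: fresh scan; Z[10]=0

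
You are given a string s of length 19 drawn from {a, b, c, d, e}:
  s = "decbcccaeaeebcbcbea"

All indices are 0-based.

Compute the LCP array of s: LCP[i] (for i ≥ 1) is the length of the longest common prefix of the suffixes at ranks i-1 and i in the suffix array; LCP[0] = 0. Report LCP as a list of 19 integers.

rank | idx | suffix
   0 |  18 | a
   1 |   7 | aeaeebcbcbea
   2 |   9 | aeebcbcbea
   3 |  12 | bcbcbea
   4 |  14 | bcbea
   5 |   3 | bcccaeaeebcbcbea
   6 |  16 | bea
   7 |   6 | caeaeebcbcbea
   8 |  13 | cbcbea
   9 |   2 | cbcccaeaeebcbcbea
  10 |  15 | cbea
  11 |   5 | ccaeaeebcbcbea
  12 |   4 | cccaeaeebcbcbea
  13 |   0 | decbcccaeaeebcbcbea
  14 |  17 | ea
  15 |   8 | eaeebcbcbea
  16 |  11 | ebcbcbea
  17 |   1 | ecbcccaeaeebcbcbea
  18 |  10 | eebcbcbea

SA = [18, 7, 9, 12, 14, 3, 16, 6, 13, 2, 15, 5, 4, 0, 17, 8, 11, 1, 10]
i: (SA[i-1],SA[i]) lcp shared
  1: (18,7) 1 'a'
  2: (7,9) 2 'ae'
  3: (9,12) 0 ''
  4: (12,14) 3 'bcb'
  5: (14,3) 2 'bc'
  6: (3,16) 1 'b'
  7: (16,6) 0 ''
  8: (6,13) 1 'c'
  9: (13,2) 3 'cbc'
  10: (2,15) 2 'cb'
  11: (15,5) 1 'c'
  12: (5,4) 2 'cc'
  13: (4,0) 0 ''
  14: (0,17) 0 ''
  15: (17,8) 2 'ea'
  16: (8,11) 1 'e'
  17: (11,1) 1 'e'
  18: (1,10) 1 'e'

[0, 1, 2, 0, 3, 2, 1, 0, 1, 3, 2, 1, 2, 0, 0, 2, 1, 1, 1]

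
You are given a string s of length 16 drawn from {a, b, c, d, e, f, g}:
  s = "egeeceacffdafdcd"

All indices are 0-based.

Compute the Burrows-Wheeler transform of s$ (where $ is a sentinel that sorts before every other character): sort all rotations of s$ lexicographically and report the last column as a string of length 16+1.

rank  rotation           last
    0  $egeeceacffdafdcd  d
    1  acffdafdcd$egeece  e
    2  afdcd$egeeceacffd  d
    3  cd$egeeceacffdafd  d
    4  ceacffdafdcd$egee  e
    5  cffdafdcd$egeecea  a
    6  d$egeeceacffdafdc  c
    7  dafdcd$egeeceacff  f
    8  dcd$egeeceacffdaf  f
    9  eacffdafdcd$egeec  c
   10  eceacffdafdcd$ege  e
   11  eeceacffdafdcd$eg  g
   12  egeeceacffdafdcd$  $
   13  fdafdcd$egeeceacf  f
   14  fdcd$egeeceacffda  a
   15  ffdafdcd$egeeceac  c
   16  geeceacffdafdcd$e  e

deddeacffceg$face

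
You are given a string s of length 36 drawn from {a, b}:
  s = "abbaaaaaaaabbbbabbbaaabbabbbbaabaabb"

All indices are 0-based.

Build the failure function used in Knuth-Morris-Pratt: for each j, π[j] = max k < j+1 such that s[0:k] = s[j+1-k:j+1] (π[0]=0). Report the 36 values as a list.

π[0] = 0
j=1 s[j]='b': π[1]=0 (border '')
j=2 s[j]='b': π[2]=0 (border '')
j=3 s[j]='a': π[3]=1 (border 'a')
j=4 s[j]='a': k: 1→0; π[4]=1 (border 'a')
j=5 s[j]='a': k: 1→0; π[5]=1 (border 'a')
j=6 s[j]='a': k: 1→0; π[6]=1 (border 'a')
j=7 s[j]='a': k: 1→0; π[7]=1 (border 'a')
j=8 s[j]='a': k: 1→0; π[8]=1 (border 'a')
j=9 s[j]='a': k: 1→0; π[9]=1 (border 'a')
j=10 s[j]='a': k: 1→0; π[10]=1 (border 'a')
j=11 s[j]='b': π[11]=2 (border 'ab')
j=12 s[j]='b': π[12]=3 (border 'abb')
j=13 s[j]='b': k: 3→0; π[13]=0 (border '')
j=14 s[j]='b': π[14]=0 (border '')
j=15 s[j]='a': π[15]=1 (border 'a')
j=16 s[j]='b': π[16]=2 (border 'ab')
j=17 s[j]='b': π[17]=3 (border 'abb')
j=18 s[j]='b': k: 3→0; π[18]=0 (border '')
j=19 s[j]='a': π[19]=1 (border 'a')
j=20 s[j]='a': k: 1→0; π[20]=1 (border 'a')
j=21 s[j]='a': k: 1→0; π[21]=1 (border 'a')
j=22 s[j]='b': π[22]=2 (border 'ab')
j=23 s[j]='b': π[23]=3 (border 'abb')
j=24 s[j]='a': π[24]=4 (border 'abba')
j=25 s[j]='b': k: 4→1; π[25]=2 (border 'ab')
j=26 s[j]='b': π[26]=3 (border 'abb')
j=27 s[j]='b': k: 3→0; π[27]=0 (border '')
j=28 s[j]='b': π[28]=0 (border '')
j=29 s[j]='a': π[29]=1 (border 'a')
j=30 s[j]='a': k: 1→0; π[30]=1 (border 'a')
j=31 s[j]='b': π[31]=2 (border 'ab')
j=32 s[j]='a': k: 2→0; π[32]=1 (border 'a')
j=33 s[j]='a': k: 1→0; π[33]=1 (border 'a')
j=34 s[j]='b': π[34]=2 (border 'ab')
j=35 s[j]='b': π[35]=3 (border 'abb')

[0, 0, 0, 1, 1, 1, 1, 1, 1, 1, 1, 2, 3, 0, 0, 1, 2, 3, 0, 1, 1, 1, 2, 3, 4, 2, 3, 0, 0, 1, 1, 2, 1, 1, 2, 3]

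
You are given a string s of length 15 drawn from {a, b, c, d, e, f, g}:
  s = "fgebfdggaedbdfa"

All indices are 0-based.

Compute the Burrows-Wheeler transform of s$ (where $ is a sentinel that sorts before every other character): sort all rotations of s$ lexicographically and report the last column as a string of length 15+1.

rank  rotation          last
    0  $fgebfdggaedbdfa  a
    1  a$fgebfdggaedbdf  f
    2  aedbdfa$fgebfdgg  g
    3  bdfa$fgebfdggaed  d
    4  bfdggaedbdfa$fge  e
    5  dbdfa$fgebfdggae  e
    6  dfa$fgebfdggaedb  b
    7  dggaedbdfa$fgebf  f
    8  ebfdggaedbdfa$fg  g
    9  edbdfa$fgebfdgga  a
   10  fa$fgebfdggaedbd  d
   11  fdggaedbdfa$fgeb  b
   12  fgebfdggaedbdfa$  $
   13  gaedbdfa$fgebfdg  g
   14  gebfdggaedbdfa$f  f
   15  ggaedbdfa$fgebfd  d

afgdeebfgadb$gfd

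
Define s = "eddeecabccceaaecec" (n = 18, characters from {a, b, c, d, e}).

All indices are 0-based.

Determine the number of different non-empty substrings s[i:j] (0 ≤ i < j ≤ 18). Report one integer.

154

rank→(start, suffix):
  0 → (12, 'aaecec')
  1 → (6, 'abccceaaecec')
  2 → (13, 'aecec')
  3 → (7, 'bccceaaecec')
  4 → (17, 'c')
  5 → (5, 'cabccceaaecec')
  6 → (8, 'ccceaaecec')
  7 → (9, 'cceaaecec')
  8 → (10, 'ceaaecec')
  9 → (15, 'cec')
  10 → (1, 'ddeecabccceaaecec')
  11 → (2, 'deecabccceaaecec')
  12 → (11, 'eaaecec')
  13 → (16, 'ec')
  14 → (4, 'ecabccceaaecec')
  15 → (14, 'ecec')
  16 → (0, 'eddeecabccceaaecec')
  17 → (3, 'eecabccceaaecec')

SA = [12, 6, 13, 7, 17, 5, 8, 9, 10, 15, 1, 2, 11, 16, 4, 14, 0, 3]
i: (SA[i-1],SA[i]) lcp shared
  1: (12,6) 1 'a'
  2: (6,13) 1 'a'
  3: (13,7) 0 ''
  4: (7,17) 0 ''
  5: (17,5) 1 'c'
  6: (5,8) 1 'c'
  7: (8,9) 2 'cc'
  8: (9,10) 1 'c'
  9: (10,15) 2 'ce'
  10: (15,1) 0 ''
  11: (1,2) 1 'd'
  12: (2,11) 0 ''
  13: (11,16) 1 'e'
  14: (16,4) 2 'ec'
  15: (4,14) 2 'ec'
  16: (14,0) 1 'e'
  17: (0,3) 1 'e'

n(n+1)/2 = 18·19/2 = 171
Σ LCP = 0 + 1 + 1 + 0 + 0 + 1 + 1 + 2 + 1 + 2 + 0 + 1 + 0 + 1 + 2 + 2 + 1 + 1 = 17
distinct = 171 − 17 = 154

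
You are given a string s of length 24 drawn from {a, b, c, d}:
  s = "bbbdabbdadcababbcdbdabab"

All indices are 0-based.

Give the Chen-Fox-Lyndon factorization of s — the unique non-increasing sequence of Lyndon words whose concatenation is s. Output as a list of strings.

emit factor 1: 'bbbd' (i=0, period=4)
emit factor 2: 'abbdadc' (i=4, period=7)
emit factor 3: 'ababbcdbd' (i=11, period=9)
emit factor 4: 'ab' (i=20, period=2)
emit factor 5: 'ab' (i=22, period=2)

["bbbd", "abbdadc", "ababbcdbd", "ab", "ab"]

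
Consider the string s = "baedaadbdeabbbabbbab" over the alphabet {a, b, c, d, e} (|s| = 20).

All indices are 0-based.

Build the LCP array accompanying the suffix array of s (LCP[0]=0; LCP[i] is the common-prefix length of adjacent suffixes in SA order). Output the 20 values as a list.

[0, 1, 2, 6, 1, 1, 0, 1, 3, 2, 1, 4, 2, 5, 1, 0, 1, 1, 0, 1]

sorted suffixes:
  #0 SA[0]=4  'aadbdeabbbabbbab'
  #1 SA[1]=18  'ab'
  #2 SA[2]=14  'abbbab'
  #3 SA[3]=10  'abbbabbbab'
  #4 SA[4]=5  'adbdeabbbabbbab'
  #5 SA[5]=1  'aedaadbdeabbbabbbab'
  #6 SA[6]=19  'b'
  #7 SA[7]=17  'bab'
  #8 SA[8]=13  'babbbab'
  #9 SA[9]=0  'baedaadbdeabbbabbbab'
  #10 SA[10]=16  'bbab'
  #11 SA[11]=12  'bbabbbab'
  #12 SA[12]=15  'bbbab'
  #13 SA[13]=11  'bbbabbbab'
  #14 SA[14]=7  'bdeabbbabbbab'
  #15 SA[15]=3  'daadbdeabbbabbbab'
  #16 SA[16]=6  'dbdeabbbabbbab'
  #17 SA[17]=8  'deabbbabbbab'
  #18 SA[18]=9  'eabbbabbbab'
  #19 SA[19]=2  'edaadbdeabbbabbbab'

SA = [4, 18, 14, 10, 5, 1, 19, 17, 13, 0, 16, 12, 15, 11, 7, 3, 6, 8, 9, 2]
rank  pair      lcp
   1  s[4:],s[18:]  1  'a'
   2  s[18:],s[14:]  2  'ab'
   3  s[14:],s[10:]  6  'abbbab'
   4  s[10:],s[5:]  1  'a'
   5  s[5:],s[1:]  1  'a'
   6  s[1:],s[19:]  0  ''
   7  s[19:],s[17:]  1  'b'
   8  s[17:],s[13:]  3  'bab'
   9  s[13:],s[0:]  2  'ba'
  10  s[0:],s[16:]  1  'b'
  11  s[16:],s[12:]  4  'bbab'
  12  s[12:],s[15:]  2  'bb'
  13  s[15:],s[11:]  5  'bbbab'
  14  s[11:],s[7:]  1  'b'
  15  s[7:],s[3:]  0  ''
  16  s[3:],s[6:]  1  'd'
  17  s[6:],s[8:]  1  'd'
  18  s[8:],s[9:]  0  ''
  19  s[9:],s[2:]  1  'e'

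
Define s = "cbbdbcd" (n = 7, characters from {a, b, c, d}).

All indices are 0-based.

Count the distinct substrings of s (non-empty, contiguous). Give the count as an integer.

rank | idx | suffix
   0 |   1 | bbdbcd
   1 |   4 | bcd
   2 |   2 | bdbcd
   3 |   0 | cbbdbcd
   4 |   5 | cd
   5 |   6 | d
   6 |   3 | dbcd

SA = [1, 4, 2, 0, 5, 6, 3]
rank  pair      lcp
   1  s[1:],s[4:]  1  'b'
   2  s[4:],s[2:]  1  'b'
   3  s[2:],s[0:]  0  ''
   4  s[0:],s[5:]  1  'c'
   5  s[5:],s[6:]  0  ''
   6  s[6:],s[3:]  1  'd'

n(n+1)/2 = 7·8/2 = 28
Σ LCP = 0 + 1 + 1 + 0 + 1 + 0 + 1 = 4
distinct = 28 − 4 = 24

24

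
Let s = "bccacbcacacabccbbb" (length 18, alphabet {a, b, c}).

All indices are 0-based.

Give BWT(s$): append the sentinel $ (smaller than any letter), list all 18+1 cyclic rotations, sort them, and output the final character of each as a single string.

bccccbbcc$aaabccabb

rank  rotation             last
    0  $bccacbcacacabccbbb  b
    1  abccbbb$bccacbcacac  c
    2  acabccbbb$bccacbcac  c
    3  acacabccbbb$bccacbc  c
    4  acbcacacabccbbb$bcc  c
    5  b$bccacbcacacabccbb  b
    6  bb$bccacbcacacabccb  b
    7  bbb$bccacbcacacabcc  c
    8  bcacacabccbbb$bccac  c
    9  bccacbcacacabccbbb$  $
   10  bccbbb$bccacbcacaca  a
   11  cabccbbb$bccacbcaca  a
   12  cacabccbbb$bccacbca  a
   13  cacacabccbbb$bccacb  b
   14  cacbcacacabccbbb$bc  c
   15  cbbb$bccacbcacacabc  c
   16  cbcacacabccbbb$bcca  a
   17  ccacbcacacabccbbb$b  b
   18  ccbbb$bccacbcacacab  b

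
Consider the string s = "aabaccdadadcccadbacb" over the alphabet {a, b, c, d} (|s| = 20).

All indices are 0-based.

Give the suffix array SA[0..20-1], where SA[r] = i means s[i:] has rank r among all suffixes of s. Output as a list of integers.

[0, 1, 17, 3, 7, 14, 9, 19, 16, 2, 13, 18, 12, 11, 4, 5, 6, 8, 15, 10]

rank→(start, suffix):
  0 → (0, 'aabaccdadadcccadbacb')
  1 → (1, 'abaccdadadcccadbacb')
  2 → (17, 'acb')
  3 → (3, 'accdadadcccadbacb')
  4 → (7, 'adadcccadbacb')
  5 → (14, 'adbacb')
  6 → (9, 'adcccadbacb')
  7 → (19, 'b')
  8 → (16, 'bacb')
  9 → (2, 'baccdadadcccadbacb')
  10 → (13, 'cadbacb')
  11 → (18, 'cb')
  12 → (12, 'ccadbacb')
  13 → (11, 'cccadbacb')
  14 → (4, 'ccdadadcccadbacb')
  15 → (5, 'cdadadcccadbacb')
  16 → (6, 'dadadcccadbacb')
  17 → (8, 'dadcccadbacb')
  18 → (15, 'dbacb')
  19 → (10, 'dcccadbacb')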